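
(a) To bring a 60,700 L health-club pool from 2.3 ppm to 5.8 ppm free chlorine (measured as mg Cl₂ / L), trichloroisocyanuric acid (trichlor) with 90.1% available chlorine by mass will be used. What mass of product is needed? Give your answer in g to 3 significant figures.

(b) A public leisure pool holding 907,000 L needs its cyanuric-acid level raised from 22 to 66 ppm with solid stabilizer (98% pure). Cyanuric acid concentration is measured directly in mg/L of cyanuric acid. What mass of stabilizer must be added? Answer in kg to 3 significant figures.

(a) Chlorine deficit: 5.8 − 2.3 = 3.5 ppm = 3.5 mg/L as Cl₂.
(a) Cl₂ equivalent needed: 3.5 mg/L × 60,700 L = 212,400 mg = 212.4 g.
(a) Product at 90.1% available chlorine: 212.4 / 0.901 = 235.8 g.

(b) CYA to add: (66 − 22) = 44 mg/L × 907,000 L = 39,910 g cyanuric acid.
(b) At 98% purity: 39,910 / 0.98 = 40,720 g product.

(a) 236 g; (b) 40.7 kg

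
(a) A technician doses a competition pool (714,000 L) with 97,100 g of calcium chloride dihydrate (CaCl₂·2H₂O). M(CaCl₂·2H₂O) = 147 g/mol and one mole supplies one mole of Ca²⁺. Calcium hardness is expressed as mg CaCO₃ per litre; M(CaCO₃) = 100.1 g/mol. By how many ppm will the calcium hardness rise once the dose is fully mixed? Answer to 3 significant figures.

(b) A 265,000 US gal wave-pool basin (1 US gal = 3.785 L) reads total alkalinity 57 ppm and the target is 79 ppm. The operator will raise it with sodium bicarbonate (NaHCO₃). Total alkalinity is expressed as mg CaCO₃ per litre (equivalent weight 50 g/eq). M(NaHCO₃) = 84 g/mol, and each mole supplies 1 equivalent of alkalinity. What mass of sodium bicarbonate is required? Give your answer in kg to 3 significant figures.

(a) Moles of Ca²⁺: 97,100 g ÷ 147 g/mol = 660.5 mol.
(a) As CaCO₃: 660.5 mol × 100.1 g/mol = 66,120 g.
(a) Rise: 66,120 g / 714,000 L × 1000 = 92.61 mg/L.

(b) Volume: 265,000 US gal × 3.785 L/gal = 1,003,025 L.
(b) Alkalinity to add: (79 − 57) = 22 mg/L as CaCO₃ × 1,003,025 L = 22,070 g as CaCO₃.
(b) Equivalents: 22,070 g ÷ 50 g/eq = 441.3 eq.
(b) NaHCO₃ supplies 1 eq per mole → 441.3 mol.
(b) Mass: 441.3 mol × 84 g/mol = 37,070 g.

(a) 92.6 ppm; (b) 37.1 kg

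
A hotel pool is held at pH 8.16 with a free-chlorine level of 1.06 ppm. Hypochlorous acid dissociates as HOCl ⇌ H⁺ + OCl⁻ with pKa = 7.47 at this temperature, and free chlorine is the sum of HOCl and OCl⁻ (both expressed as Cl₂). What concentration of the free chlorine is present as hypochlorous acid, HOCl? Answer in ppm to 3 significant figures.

0.180 ppm

[OCl⁻]/[HOCl] = 10^(pH − pKa) = 10^(8.16 − 7.47) = 10^0.69 = 4.898.
Fraction as HOCl = 1 / (1 + 4.898) = 0.1696.
HOCl = 0.1696 × 1.06 ppm = 0.1797 ppm.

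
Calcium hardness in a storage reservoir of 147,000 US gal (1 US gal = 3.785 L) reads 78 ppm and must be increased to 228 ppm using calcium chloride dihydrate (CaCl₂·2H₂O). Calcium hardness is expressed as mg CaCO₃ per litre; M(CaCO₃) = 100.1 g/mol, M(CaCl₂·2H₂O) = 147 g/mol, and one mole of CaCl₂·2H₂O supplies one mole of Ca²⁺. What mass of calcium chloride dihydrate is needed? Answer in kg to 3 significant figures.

123 kg

Volume: 147,000 US gal × 3.785 L/gal = 556,395 L.
Hardness to add: (228 − 78) = 150 mg/L as CaCO₃ × 556,395 L = 83,460 g as CaCO₃.
Moles of Ca²⁺ (1 mol Ca²⁺ ≡ 1 mol CaCO₃): 83,460 / 100.1 g/mol = 833.8 mol.
Mass of CaCl₂·2H₂O: 833.8 × 147 = 122,600 g.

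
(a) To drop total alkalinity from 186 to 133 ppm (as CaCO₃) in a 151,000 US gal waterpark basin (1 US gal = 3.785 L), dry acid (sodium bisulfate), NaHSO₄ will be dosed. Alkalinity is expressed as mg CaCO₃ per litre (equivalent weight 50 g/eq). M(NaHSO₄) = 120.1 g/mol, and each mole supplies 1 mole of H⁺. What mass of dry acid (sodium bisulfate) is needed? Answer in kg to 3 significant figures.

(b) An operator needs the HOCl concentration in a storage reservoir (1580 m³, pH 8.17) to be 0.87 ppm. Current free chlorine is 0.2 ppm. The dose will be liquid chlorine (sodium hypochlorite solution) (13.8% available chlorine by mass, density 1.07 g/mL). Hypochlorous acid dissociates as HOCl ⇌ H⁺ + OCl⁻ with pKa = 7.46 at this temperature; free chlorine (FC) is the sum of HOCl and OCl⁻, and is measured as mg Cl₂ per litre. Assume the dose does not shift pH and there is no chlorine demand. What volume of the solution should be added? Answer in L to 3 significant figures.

(a) Volume: 151,000 US gal × 3.785 L/gal = 571,535 L.
(a) Alkalinity to neutralize: (186 − 133) = 53 mg/L as CaCO₃ × 571,535 L = 30,290 g as CaCO₃.
(a) Equivalents of H⁺ required: 30,290 ÷ 50 g/eq = 605.8 eq = 605.8 mol NaHSO₄.
(a) Mass of NaHSO₄: 605.8 × 120.1 = 72,760 g.

(b) Volume: 1580 m³ = 1,580,000 L.
(b) [OCl⁻]/[HOCl] = 10^(pH − pKa) = 10^(8.17 − 7.46) = 5.129; fraction as HOCl = 1/(1 + 5.129) = 0.1632.
(b) Free chlorine required for 0.87 ppm HOCl: 0.87 / 0.1632 = 5.332 ppm.
(b) FC to add: 5.332 − 0.2 = 5.132 mg/L as Cl₂.
(b) Cl₂ equivalent: 5.132 mg/L × 1,580,000 L = 8108 g.
(b) Product at 13.8% available Cl: 8108 / 0.138 = 58,760 g.
(b) Volume: 58,760 g ÷ 1.07 g/mL = 54,910 mL.

(a) 72.8 kg; (b) 54.9 L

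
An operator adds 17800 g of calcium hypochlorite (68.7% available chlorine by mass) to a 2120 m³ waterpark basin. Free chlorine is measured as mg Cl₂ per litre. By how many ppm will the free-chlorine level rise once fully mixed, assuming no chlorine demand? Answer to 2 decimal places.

5.77 ppm

Volume: 2120 m³ = 2,120,000 L.
Available chlorine delivered: 17,800 g × 0.687 = 12,230 g as Cl₂.
Concentration rise: 12,230 g / 2,120,000 L = 5.768 mg/L = 5.77 ppm.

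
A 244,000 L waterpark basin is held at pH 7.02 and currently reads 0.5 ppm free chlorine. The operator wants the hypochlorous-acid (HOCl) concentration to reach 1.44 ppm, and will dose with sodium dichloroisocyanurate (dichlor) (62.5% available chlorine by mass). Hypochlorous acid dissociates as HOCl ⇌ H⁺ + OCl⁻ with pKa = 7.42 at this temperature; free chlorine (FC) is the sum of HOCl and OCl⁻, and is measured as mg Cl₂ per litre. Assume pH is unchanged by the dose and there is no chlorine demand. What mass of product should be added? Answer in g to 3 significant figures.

591 g

[OCl⁻]/[HOCl] = 10^(pH − pKa) = 10^(7.02 − 7.42) = 0.3981; fraction as HOCl = 1/(1 + 0.3981) = 0.7153.
Free chlorine required for 1.44 ppm HOCl: 1.44 / 0.7153 = 2.013 ppm.
FC to add: 2.013 − 0.5 = 1.513 mg/L as Cl₂.
Cl₂ equivalent: 1.513 mg/L × 244,000 L = 369.2 g.
Product at 62.5% available Cl: 369.2 / 0.625 = 590.8 g.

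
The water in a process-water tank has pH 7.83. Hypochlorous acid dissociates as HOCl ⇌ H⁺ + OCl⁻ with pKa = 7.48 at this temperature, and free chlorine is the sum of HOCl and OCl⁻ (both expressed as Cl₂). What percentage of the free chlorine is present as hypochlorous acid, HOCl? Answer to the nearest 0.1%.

30.9%

[OCl⁻]/[HOCl] = 10^(pH − pKa) = 10^(7.83 − 7.48) = 10^0.35 = 2.239.
Fraction as HOCl = 1 / (1 + 2.239) = 0.3088.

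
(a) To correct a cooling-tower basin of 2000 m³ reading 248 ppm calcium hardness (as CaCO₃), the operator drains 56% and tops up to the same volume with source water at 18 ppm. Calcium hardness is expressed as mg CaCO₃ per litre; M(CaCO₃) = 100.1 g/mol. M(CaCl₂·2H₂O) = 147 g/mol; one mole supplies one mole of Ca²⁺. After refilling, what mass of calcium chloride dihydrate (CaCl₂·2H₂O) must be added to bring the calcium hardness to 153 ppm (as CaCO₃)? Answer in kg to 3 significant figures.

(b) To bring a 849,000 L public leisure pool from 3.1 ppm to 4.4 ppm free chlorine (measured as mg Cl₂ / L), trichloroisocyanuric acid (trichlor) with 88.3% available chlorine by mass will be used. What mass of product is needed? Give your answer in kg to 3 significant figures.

(a) Volume: 2000 m³ = 2,000,000 L.
(a) After draining 56% and refilling: 248 × 0.44 + 18 × 0.56 = 119.2 ppm.
(a) Deficit to target: 153 − 119.2 = 33.8 mg/L.
(a) As CaCO₃: 33.8 mg/L × 2,000,000 L = 67,600 g; ÷ 100.1 = 675.3 mol Ca²⁺.
(a) Mass: 675.3 × 147 = 99,270 g.

(b) Chlorine deficit: 4.4 − 3.1 = 1.3 ppm = 1.3 mg/L as Cl₂.
(b) Cl₂ equivalent needed: 1.3 mg/L × 849,000 L = 1,104,000 mg = 1104 g.
(b) Product at 88.3% available chlorine: 1104 / 0.883 = 1250 g.

(a) 99.3 kg; (b) 1.25 kg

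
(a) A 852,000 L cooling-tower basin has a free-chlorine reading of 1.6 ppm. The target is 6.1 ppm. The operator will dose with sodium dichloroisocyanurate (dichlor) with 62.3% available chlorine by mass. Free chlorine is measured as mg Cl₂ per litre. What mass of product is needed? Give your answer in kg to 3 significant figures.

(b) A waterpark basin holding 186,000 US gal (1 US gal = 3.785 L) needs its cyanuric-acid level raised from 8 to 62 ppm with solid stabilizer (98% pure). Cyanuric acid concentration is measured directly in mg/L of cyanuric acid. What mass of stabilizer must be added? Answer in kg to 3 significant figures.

(a) 6.15 kg; (b) 38.8 kg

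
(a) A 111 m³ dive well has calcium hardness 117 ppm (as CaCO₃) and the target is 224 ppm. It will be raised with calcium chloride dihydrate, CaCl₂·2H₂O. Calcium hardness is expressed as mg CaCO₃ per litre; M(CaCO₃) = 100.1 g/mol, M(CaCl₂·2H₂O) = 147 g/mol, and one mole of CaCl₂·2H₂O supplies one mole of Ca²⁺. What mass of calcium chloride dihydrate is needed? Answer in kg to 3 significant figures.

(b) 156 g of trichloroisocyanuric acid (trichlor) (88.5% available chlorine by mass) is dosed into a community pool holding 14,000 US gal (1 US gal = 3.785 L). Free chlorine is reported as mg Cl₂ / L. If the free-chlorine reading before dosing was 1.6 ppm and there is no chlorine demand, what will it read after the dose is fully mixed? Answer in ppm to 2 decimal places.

(a) 17.4 kg; (b) 4.21 ppm

(a) Volume: 111 m³ = 111,000 L.
(a) Hardness to add: (224 − 117) = 107 mg/L as CaCO₃ × 111,000 L = 11,880 g as CaCO₃.
(a) Moles of Ca²⁺ (1 mol Ca²⁺ ≡ 1 mol CaCO₃): 11,880 / 100.1 g/mol = 118.7 mol.
(a) Mass of CaCl₂·2H₂O: 118.7 × 147 = 17,440 g.

(b) Volume: 14,000 US gal × 3.785 L/gal = 52,990 L.
(b) Available chlorine delivered: 156 g × 0.885 = 138.1 g as Cl₂.
(b) Concentration rise: 138.1 g / 52,990 L = 2.605 mg/L = 2.61 ppm.
(b) Final FC: 1.6 + 2.61 = 4.21 ppm.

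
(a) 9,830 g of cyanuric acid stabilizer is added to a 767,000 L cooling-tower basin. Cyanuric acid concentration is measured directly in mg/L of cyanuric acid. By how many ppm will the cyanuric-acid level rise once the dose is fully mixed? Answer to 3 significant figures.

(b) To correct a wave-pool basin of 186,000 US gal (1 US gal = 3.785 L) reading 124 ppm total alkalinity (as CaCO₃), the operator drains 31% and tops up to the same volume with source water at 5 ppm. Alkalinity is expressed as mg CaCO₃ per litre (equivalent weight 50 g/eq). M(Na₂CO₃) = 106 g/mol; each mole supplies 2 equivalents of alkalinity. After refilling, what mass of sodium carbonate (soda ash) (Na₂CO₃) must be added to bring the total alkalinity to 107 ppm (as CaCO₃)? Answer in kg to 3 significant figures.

(a) 12.8 ppm; (b) 14.8 kg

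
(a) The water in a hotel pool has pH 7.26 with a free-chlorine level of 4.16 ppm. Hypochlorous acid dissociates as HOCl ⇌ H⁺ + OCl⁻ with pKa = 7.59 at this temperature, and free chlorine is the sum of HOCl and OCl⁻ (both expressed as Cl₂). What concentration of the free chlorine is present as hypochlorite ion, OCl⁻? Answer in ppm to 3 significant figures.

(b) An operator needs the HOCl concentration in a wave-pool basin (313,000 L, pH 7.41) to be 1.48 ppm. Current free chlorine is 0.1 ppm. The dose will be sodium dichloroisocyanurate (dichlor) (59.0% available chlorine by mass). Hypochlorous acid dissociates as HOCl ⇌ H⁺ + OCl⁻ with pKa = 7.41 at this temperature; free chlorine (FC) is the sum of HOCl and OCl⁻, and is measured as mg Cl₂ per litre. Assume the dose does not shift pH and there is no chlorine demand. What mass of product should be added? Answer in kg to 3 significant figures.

(a) 1.33 ppm; (b) 1.52 kg

(a) [OCl⁻]/[HOCl] = 10^(pH − pKa) = 10^(7.26 − 7.59) = 10^-0.33 = 0.4677.
(a) Fraction as HOCl = 1 / (1 + 0.4677) = 0.6813.
(a) OCl⁻ = (1 − 0.6813) × 4.16 ppm = 1.326 ppm.

(b) [OCl⁻]/[HOCl] = 10^(pH − pKa) = 10^(7.41 − 7.41) = 1; fraction as HOCl = 1/(1 + 1) = 0.5.
(b) Free chlorine required for 1.48 ppm HOCl: 1.48 / 0.5 = 2.96 ppm.
(b) FC to add: 2.96 − 0.1 = 2.86 mg/L as Cl₂.
(b) Cl₂ equivalent: 2.86 mg/L × 313,000 L = 895.2 g.
(b) Product at 59.0% available Cl: 895.2 / 0.59 = 1517 g.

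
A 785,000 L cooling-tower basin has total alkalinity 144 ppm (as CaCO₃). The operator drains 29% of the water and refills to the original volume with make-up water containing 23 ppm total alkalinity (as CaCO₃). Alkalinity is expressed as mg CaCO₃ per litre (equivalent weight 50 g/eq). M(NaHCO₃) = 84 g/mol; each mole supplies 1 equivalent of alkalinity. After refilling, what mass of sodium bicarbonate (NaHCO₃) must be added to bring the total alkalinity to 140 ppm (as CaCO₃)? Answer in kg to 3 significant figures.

41.0 kg

After draining 29% and refilling: 144 × 0.71 + 23 × 0.29 = 108.91 ppm.
Deficit to target: 140 − 108.91 = 31.09 mg/L.
As CaCO₃: 31.09 mg/L × 785,000 L = 24,410 g; ÷ 50 g/eq ÷ 1 = 488.1 mol NaHCO₃.
Mass: 488.1 × 84 = 41,000 g.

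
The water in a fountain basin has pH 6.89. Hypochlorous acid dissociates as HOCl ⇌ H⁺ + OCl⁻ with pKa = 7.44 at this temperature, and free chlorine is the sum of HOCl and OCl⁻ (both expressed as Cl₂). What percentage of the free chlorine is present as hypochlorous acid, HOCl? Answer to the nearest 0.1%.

[OCl⁻]/[HOCl] = 10^(pH − pKa) = 10^(6.89 − 7.44) = 10^-0.55 = 0.2818.
Fraction as HOCl = 1 / (1 + 0.2818) = 0.7801.

78.0%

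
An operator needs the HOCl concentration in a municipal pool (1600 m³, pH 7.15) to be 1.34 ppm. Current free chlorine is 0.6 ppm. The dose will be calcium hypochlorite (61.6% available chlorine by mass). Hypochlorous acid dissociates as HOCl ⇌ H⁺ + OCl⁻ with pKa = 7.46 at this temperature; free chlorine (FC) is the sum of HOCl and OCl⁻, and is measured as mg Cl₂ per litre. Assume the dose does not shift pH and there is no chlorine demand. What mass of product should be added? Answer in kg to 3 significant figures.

Volume: 1600 m³ = 1,600,000 L.
[OCl⁻]/[HOCl] = 10^(pH − pKa) = 10^(7.15 − 7.46) = 0.4898; fraction as HOCl = 1/(1 + 0.4898) = 0.6712.
Free chlorine required for 1.34 ppm HOCl: 1.34 / 0.6712 = 1.996 ppm.
FC to add: 1.996 − 0.6 = 1.396 mg/L as Cl₂.
Cl₂ equivalent: 1.396 mg/L × 1,600,000 L = 2234 g.
Product at 61.6% available Cl: 2234 / 0.616 = 3627 g.

3.63 kg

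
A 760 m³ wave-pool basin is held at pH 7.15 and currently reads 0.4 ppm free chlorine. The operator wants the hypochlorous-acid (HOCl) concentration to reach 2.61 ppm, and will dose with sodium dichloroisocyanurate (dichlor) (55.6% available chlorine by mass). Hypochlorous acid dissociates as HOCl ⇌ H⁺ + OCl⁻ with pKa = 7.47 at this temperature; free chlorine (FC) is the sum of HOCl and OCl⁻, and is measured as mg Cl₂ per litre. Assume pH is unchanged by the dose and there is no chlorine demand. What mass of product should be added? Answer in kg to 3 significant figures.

4.73 kg

Volume: 760 m³ = 760,000 L.
[OCl⁻]/[HOCl] = 10^(pH − pKa) = 10^(7.15 − 7.47) = 0.4786; fraction as HOCl = 1/(1 + 0.4786) = 0.6763.
Free chlorine required for 2.61 ppm HOCl: 2.61 / 0.6763 = 3.859 ppm.
FC to add: 3.859 − 0.4 = 3.459 mg/L as Cl₂.
Cl₂ equivalent: 3.459 mg/L × 760,000 L = 2629 g.
Product at 55.6% available Cl: 2629 / 0.556 = 4728 g.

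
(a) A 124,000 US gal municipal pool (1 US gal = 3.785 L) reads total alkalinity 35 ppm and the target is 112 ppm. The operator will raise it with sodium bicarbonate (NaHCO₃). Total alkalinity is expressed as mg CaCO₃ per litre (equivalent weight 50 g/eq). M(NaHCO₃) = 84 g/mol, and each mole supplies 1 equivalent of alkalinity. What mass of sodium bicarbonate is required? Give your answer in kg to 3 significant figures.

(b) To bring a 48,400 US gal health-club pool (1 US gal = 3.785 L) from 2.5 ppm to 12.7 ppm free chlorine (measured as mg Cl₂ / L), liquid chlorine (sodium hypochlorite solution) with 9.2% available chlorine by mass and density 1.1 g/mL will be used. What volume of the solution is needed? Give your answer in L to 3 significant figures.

(a) Volume: 124,000 US gal × 3.785 L/gal = 469,340 L.
(a) Alkalinity to add: (112 − 35) = 77 mg/L as CaCO₃ × 469,340 L = 36,140 g as CaCO₃.
(a) Equivalents: 36,140 g ÷ 50 g/eq = 722.8 eq.
(a) NaHCO₃ supplies 1 eq per mole → 722.8 mol.
(a) Mass: 722.8 mol × 84 g/mol = 60,710 g.

(b) Volume: 48,400 US gal × 3.785 L/gal = 183,194 L.
(b) Chlorine deficit: 12.7 − 2.5 = 10.2 ppm = 10.2 mg/L as Cl₂.
(b) Cl₂ equivalent needed: 10.2 mg/L × 183,194 L = 1,869,000 mg = 1869 g.
(b) Product at 9.2% available chlorine: 1869 / 0.092 = 20,310 g.
(b) Volume at density 1.1 g/mL: 20,310 g ÷ 1.1 g/mL = 18,460 mL.

(a) 60.7 kg; (b) 18.5 L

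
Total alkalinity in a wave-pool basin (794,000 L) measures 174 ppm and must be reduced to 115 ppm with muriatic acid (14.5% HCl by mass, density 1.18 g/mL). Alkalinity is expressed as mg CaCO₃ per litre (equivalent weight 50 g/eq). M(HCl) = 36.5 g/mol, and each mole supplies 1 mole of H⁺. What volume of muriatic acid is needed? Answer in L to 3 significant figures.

200 L

Alkalinity to neutralize: (174 − 115) = 59 mg/L as CaCO₃ × 794,000 L = 46,850 g as CaCO₃.
Equivalents of H⁺ required: 46,850 ÷ 50 g/eq = 936.9 eq = 936.9 mol HCl.
Mass of HCl: 936.9 × 36.5 = 34,200 g.
Mass of 14.5% solution: 34,200 / 0.145 = 235,800 g.
Volume: 235,800 g ÷ 1.18 g/mL = 199,900 mL.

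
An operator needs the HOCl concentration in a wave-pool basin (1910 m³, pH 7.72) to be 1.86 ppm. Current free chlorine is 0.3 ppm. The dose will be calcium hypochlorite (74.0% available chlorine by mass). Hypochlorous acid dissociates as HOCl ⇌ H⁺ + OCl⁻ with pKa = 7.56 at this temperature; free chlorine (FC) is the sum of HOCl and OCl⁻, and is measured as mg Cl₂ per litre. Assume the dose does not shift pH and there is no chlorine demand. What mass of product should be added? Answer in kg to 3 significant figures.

11.0 kg

Volume: 1910 m³ = 1,910,000 L.
[OCl⁻]/[HOCl] = 10^(pH − pKa) = 10^(7.72 − 7.56) = 1.445; fraction as HOCl = 1/(1 + 1.445) = 0.4089.
Free chlorine required for 1.86 ppm HOCl: 1.86 / 0.4089 = 4.549 ppm.
FC to add: 4.549 − 0.3 = 4.249 mg/L as Cl₂.
Cl₂ equivalent: 4.249 mg/L × 1,910,000 L = 8115 g.
Product at 74.0% available Cl: 8115 / 0.74 = 10,970 g.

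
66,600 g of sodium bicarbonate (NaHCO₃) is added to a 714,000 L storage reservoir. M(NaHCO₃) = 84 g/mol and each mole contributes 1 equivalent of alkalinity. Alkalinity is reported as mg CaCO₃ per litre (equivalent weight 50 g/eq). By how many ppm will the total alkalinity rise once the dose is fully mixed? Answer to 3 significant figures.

Moles of NaHCO₃: 66,600 g ÷ 84 g/mol = 792.9 mol → 792.9 eq of alkalinity.
As CaCO₃: 792.9 eq × 50 g/eq = 39,640 g.
Rise: 39,640 g / 714,000 L × 1000 = 55.52 mg/L.

55.5 ppm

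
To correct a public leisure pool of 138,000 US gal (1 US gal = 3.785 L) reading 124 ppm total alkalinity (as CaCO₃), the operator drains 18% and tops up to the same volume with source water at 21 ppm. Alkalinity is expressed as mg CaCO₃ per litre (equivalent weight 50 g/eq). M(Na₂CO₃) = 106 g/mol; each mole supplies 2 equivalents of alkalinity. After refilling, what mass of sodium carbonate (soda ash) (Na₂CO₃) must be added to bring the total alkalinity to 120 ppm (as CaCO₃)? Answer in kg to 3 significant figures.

Volume: 138,000 US gal × 3.785 L/gal = 522,330 L.
After draining 18% and refilling: 124 × 0.82 + 21 × 0.18 = 105.46 ppm.
Deficit to target: 120 − 105.46 = 14.54 mg/L.
As CaCO₃: 14.54 mg/L × 522,330 L = 7595 g; ÷ 50 g/eq ÷ 2 = 75.95 mol Na₂CO₃.
Mass: 75.95 × 106 = 8050 g.

8.05 kg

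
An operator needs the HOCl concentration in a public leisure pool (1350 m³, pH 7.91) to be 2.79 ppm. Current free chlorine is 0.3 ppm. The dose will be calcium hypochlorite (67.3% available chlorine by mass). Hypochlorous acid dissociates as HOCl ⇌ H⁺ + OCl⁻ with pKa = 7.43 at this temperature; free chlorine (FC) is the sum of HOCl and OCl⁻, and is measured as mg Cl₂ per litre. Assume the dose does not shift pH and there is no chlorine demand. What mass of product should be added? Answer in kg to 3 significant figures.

Volume: 1350 m³ = 1,350,000 L.
[OCl⁻]/[HOCl] = 10^(pH − pKa) = 10^(7.91 − 7.43) = 3.02; fraction as HOCl = 1/(1 + 3.02) = 0.2488.
Free chlorine required for 2.79 ppm HOCl: 2.79 / 0.2488 = 11.22 ppm.
FC to add: 11.22 − 0.3 = 10.92 mg/L as Cl₂.
Cl₂ equivalent: 10.92 mg/L × 1,350,000 L = 14,740 g.
Product at 67.3% available Cl: 14,740 / 0.673 = 21,900 g.

21.9 kg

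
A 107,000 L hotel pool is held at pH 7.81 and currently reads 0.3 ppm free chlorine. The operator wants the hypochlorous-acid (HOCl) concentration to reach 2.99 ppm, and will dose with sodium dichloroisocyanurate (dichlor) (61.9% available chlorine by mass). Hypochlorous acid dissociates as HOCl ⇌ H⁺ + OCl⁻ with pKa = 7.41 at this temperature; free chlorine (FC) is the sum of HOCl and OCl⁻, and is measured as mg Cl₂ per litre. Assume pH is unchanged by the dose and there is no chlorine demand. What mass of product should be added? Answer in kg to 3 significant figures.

1.76 kg

[OCl⁻]/[HOCl] = 10^(pH − pKa) = 10^(7.81 − 7.41) = 2.512; fraction as HOCl = 1/(1 + 2.512) = 0.2847.
Free chlorine required for 2.99 ppm HOCl: 2.99 / 0.2847 = 10.5 ppm.
FC to add: 10.5 − 0.3 = 10.2 mg/L as Cl₂.
Cl₂ equivalent: 10.2 mg/L × 107,000 L = 1091 g.
Product at 61.9% available Cl: 1091 / 0.619 = 1763 g.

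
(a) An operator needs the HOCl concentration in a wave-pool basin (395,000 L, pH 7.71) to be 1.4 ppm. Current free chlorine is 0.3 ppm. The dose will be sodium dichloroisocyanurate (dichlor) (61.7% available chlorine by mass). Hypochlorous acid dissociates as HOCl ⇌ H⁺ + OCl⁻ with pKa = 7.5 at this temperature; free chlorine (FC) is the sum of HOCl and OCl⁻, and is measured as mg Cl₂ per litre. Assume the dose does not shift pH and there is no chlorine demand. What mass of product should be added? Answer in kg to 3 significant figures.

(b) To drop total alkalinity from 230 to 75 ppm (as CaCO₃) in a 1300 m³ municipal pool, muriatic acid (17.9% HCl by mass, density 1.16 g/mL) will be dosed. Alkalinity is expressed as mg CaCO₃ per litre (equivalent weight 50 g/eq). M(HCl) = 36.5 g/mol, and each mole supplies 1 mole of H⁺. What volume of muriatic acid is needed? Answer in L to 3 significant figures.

(a) [OCl⁻]/[HOCl] = 10^(pH − pKa) = 10^(7.71 − 7.5) = 1.622; fraction as HOCl = 1/(1 + 1.622) = 0.3814.
(a) Free chlorine required for 1.4 ppm HOCl: 1.4 / 0.3814 = 3.671 ppm.
(a) FC to add: 3.671 − 0.3 = 3.371 mg/L as Cl₂.
(a) Cl₂ equivalent: 3.371 mg/L × 395,000 L = 1331 g.
(a) Product at 61.7% available Cl: 1331 / 0.617 = 2158 g.

(b) Volume: 1300 m³ = 1,300,000 L.
(b) Alkalinity to neutralize: (230 − 75) = 155 mg/L as CaCO₃ × 1,300,000 L = 201,500 g as CaCO₃.
(b) Equivalents of H⁺ required: 201,500 ÷ 50 g/eq = 4030 eq = 4030 mol HCl.
(b) Mass of HCl: 4030 × 36.5 = 147,100 g.
(b) Mass of 17.9% solution: 147,100 / 0.179 = 821,800 g.
(b) Volume: 821,800 g ÷ 1.16 g/mL = 708,400 mL.

(a) 2.16 kg; (b) 708 L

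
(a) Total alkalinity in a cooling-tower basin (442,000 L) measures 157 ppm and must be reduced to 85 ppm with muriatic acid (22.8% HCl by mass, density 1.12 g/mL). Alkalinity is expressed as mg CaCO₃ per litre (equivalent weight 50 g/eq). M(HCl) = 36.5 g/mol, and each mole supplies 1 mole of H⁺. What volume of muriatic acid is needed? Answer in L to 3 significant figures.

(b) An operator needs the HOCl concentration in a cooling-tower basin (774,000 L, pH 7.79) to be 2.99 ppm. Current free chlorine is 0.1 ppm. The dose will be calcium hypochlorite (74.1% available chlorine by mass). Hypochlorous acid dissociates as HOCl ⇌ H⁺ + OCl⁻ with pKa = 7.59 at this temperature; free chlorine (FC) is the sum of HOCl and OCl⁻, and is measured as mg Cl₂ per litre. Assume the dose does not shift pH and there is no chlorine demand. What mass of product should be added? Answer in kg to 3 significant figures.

(a) 91.0 L; (b) 7.97 kg

(a) Alkalinity to neutralize: (157 − 85) = 72 mg/L as CaCO₃ × 442,000 L = 31,820 g as CaCO₃.
(a) Equivalents of H⁺ required: 31,820 ÷ 50 g/eq = 636.5 eq = 636.5 mol HCl.
(a) Mass of HCl: 636.5 × 36.5 = 23,230 g.
(a) Mass of 22.8% solution: 23,230 / 0.228 = 101,900 g.
(a) Volume: 101,900 g ÷ 1.12 g/mL = 90,980 mL.

(b) [OCl⁻]/[HOCl] = 10^(pH − pKa) = 10^(7.79 − 7.59) = 1.585; fraction as HOCl = 1/(1 + 1.585) = 0.3869.
(b) Free chlorine required for 2.99 ppm HOCl: 2.99 / 0.3869 = 7.729 ppm.
(b) FC to add: 7.729 − 0.1 = 7.629 mg/L as Cl₂.
(b) Cl₂ equivalent: 7.629 mg/L × 774,000 L = 5905 g.
(b) Product at 74.1% available Cl: 5905 / 0.741 = 7969 g.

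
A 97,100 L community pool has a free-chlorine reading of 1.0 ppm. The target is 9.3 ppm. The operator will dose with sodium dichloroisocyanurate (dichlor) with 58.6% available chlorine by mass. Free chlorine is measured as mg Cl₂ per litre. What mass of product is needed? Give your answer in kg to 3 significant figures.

Chlorine deficit: 9.3 − 1.0 = 8.3 ppm = 8.3 mg/L as Cl₂.
Cl₂ equivalent needed: 8.3 mg/L × 97,100 L = 805,900 mg = 805.9 g.
Product at 58.6% available chlorine: 805.9 / 0.586 = 1375 g.

1.38 kg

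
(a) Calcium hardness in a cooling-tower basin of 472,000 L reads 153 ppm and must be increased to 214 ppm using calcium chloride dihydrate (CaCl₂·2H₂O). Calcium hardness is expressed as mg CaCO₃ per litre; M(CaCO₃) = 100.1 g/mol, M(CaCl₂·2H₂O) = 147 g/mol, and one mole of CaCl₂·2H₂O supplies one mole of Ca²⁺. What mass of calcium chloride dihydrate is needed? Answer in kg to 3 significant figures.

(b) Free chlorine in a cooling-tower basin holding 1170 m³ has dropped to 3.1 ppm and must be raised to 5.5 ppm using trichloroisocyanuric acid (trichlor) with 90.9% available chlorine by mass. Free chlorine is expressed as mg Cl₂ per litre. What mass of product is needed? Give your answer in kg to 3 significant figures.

(a) Hardness to add: (214 − 153) = 61 mg/L as CaCO₃ × 472,000 L = 28,790 g as CaCO₃.
(a) Moles of Ca²⁺ (1 mol Ca²⁺ ≡ 1 mol CaCO₃): 28,790 / 100.1 g/mol = 287.6 mol.
(a) Mass of CaCl₂·2H₂O: 287.6 × 147 = 42,280 g.

(b) Volume: 1170 m³ = 1,170,000 L.
(b) Chlorine deficit: 5.5 − 3.1 = 2.4 ppm = 2.4 mg/L as Cl₂.
(b) Cl₂ equivalent needed: 2.4 mg/L × 1,170,000 L = 2,808,000 mg = 2808 g.
(b) Product at 90.9% available chlorine: 2808 / 0.909 = 3089 g.

(a) 42.3 kg; (b) 3.09 kg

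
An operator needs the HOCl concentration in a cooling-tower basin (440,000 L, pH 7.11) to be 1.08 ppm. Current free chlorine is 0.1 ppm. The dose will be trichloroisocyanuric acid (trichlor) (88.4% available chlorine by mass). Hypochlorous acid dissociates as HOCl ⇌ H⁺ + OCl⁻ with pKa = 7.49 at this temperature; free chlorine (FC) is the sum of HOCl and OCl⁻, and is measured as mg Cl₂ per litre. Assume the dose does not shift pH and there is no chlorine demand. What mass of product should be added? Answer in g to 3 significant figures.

[OCl⁻]/[HOCl] = 10^(pH − pKa) = 10^(7.11 − 7.49) = 0.4169; fraction as HOCl = 1/(1 + 0.4169) = 0.7058.
Free chlorine required for 1.08 ppm HOCl: 1.08 / 0.7058 = 1.53 ppm.
FC to add: 1.53 − 0.1 = 1.43 mg/L as Cl₂.
Cl₂ equivalent: 1.43 mg/L × 440,000 L = 629.3 g.
Product at 88.4% available Cl: 629.3 / 0.884 = 711.9 g.

712 g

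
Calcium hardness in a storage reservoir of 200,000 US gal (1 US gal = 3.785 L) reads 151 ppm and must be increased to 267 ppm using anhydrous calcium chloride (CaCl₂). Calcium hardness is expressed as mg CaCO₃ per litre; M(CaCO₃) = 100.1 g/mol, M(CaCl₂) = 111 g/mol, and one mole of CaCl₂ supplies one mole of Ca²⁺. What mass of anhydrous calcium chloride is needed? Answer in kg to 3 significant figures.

Volume: 200,000 US gal × 3.785 L/gal = 757,000 L.
Hardness to add: (267 − 151) = 116 mg/L as CaCO₃ × 757,000 L = 87,810 g as CaCO₃.
Moles of Ca²⁺ (1 mol Ca²⁺ ≡ 1 mol CaCO₃): 87,810 / 100.1 g/mol = 877.2 mol.
Mass of CaCl₂: 877.2 × 111 = 97,370 g.

97.4 kg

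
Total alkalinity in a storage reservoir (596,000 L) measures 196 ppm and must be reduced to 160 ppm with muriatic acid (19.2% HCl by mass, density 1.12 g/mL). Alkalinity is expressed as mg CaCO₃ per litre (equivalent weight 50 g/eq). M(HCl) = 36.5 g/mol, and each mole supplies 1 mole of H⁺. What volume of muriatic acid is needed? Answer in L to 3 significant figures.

72.8 L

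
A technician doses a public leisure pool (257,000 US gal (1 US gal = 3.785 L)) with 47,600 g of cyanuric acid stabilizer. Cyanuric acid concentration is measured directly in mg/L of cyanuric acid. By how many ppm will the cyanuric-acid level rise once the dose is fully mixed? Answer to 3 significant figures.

48.9 ppm

Volume: 257,000 US gal × 3.785 L/gal = 972,745 L.
Rise: 47,600 g / 972,745 L × 1000 = 48.93 mg/L.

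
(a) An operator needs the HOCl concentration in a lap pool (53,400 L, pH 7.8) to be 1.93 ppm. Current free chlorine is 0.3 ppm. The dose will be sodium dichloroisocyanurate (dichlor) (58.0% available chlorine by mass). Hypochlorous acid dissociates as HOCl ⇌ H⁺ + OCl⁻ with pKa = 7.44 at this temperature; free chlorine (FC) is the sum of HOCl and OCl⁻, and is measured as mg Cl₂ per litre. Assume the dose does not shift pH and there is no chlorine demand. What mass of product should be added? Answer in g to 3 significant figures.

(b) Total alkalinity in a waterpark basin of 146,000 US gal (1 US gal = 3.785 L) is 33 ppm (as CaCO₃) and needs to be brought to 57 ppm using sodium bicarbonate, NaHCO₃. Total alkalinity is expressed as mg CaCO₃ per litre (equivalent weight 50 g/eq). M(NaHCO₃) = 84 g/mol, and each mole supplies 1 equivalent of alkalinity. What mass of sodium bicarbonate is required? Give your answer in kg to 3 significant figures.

(a) 557 g; (b) 22.3 kg

(a) [OCl⁻]/[HOCl] = 10^(pH − pKa) = 10^(7.8 − 7.44) = 2.291; fraction as HOCl = 1/(1 + 2.291) = 0.3039.
(a) Free chlorine required for 1.93 ppm HOCl: 1.93 / 0.3039 = 6.351 ppm.
(a) FC to add: 6.351 − 0.3 = 6.051 mg/L as Cl₂.
(a) Cl₂ equivalent: 6.051 mg/L × 53,400 L = 323.1 g.
(a) Product at 58.0% available Cl: 323.1 / 0.58 = 557.1 g.

(b) Volume: 146,000 US gal × 3.785 L/gal = 552,610 L.
(b) Alkalinity to add: (57 − 33) = 24 mg/L as CaCO₃ × 552,610 L = 13,260 g as CaCO₃.
(b) Equivalents: 13,260 g ÷ 50 g/eq = 265.3 eq.
(b) NaHCO₃ supplies 1 eq per mole → 265.3 mol.
(b) Mass: 265.3 mol × 84 g/mol = 22,280 g.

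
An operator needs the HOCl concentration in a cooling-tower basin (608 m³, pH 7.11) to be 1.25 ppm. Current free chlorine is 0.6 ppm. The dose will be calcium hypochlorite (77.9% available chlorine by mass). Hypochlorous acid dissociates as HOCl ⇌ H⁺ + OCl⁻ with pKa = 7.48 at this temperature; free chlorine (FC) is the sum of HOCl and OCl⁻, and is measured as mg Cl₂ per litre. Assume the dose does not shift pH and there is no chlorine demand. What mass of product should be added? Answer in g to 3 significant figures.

Volume: 608 m³ = 608,000 L.
[OCl⁻]/[HOCl] = 10^(pH − pKa) = 10^(7.11 − 7.48) = 0.4266; fraction as HOCl = 1/(1 + 0.4266) = 0.701.
Free chlorine required for 1.25 ppm HOCl: 1.25 / 0.701 = 1.783 ppm.
FC to add: 1.783 − 0.6 = 1.183 mg/L as Cl₂.
Cl₂ equivalent: 1.183 mg/L × 608,000 L = 719.4 g.
Product at 77.9% available Cl: 719.4 / 0.779 = 923.5 g.

923 g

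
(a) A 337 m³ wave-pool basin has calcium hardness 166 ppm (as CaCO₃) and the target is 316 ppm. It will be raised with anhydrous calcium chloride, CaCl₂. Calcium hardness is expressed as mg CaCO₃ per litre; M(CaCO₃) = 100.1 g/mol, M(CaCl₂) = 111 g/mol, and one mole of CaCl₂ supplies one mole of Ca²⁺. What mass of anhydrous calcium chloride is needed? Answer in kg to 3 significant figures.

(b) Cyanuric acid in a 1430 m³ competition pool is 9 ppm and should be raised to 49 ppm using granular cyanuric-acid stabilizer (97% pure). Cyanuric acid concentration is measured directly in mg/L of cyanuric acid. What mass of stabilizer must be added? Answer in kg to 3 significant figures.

(a) Volume: 337 m³ = 337,000 L.
(a) Hardness to add: (316 − 166) = 150 mg/L as CaCO₃ × 337,000 L = 50,550 g as CaCO₃.
(a) Moles of Ca²⁺ (1 mol Ca²⁺ ≡ 1 mol CaCO₃): 50,550 / 100.1 g/mol = 505 mol.
(a) Mass of CaCl₂: 505 × 111 = 56,050 g.

(b) Volume: 1430 m³ = 1,430,000 L.
(b) CYA to add: (49 − 9) = 40 mg/L × 1,430,000 L = 57,200 g cyanuric acid.
(b) At 97% purity: 57,200 / 0.97 = 58,970 g product.

(a) 56.1 kg; (b) 59.0 kg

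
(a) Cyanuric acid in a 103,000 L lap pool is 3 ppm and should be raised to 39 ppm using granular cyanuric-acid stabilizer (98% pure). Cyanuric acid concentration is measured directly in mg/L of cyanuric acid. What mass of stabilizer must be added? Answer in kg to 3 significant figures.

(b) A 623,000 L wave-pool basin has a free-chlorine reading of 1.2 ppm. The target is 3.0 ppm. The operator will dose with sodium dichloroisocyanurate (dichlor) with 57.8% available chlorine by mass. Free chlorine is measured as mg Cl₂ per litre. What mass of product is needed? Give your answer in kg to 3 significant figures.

(a) 3.78 kg; (b) 1.94 kg

(a) CYA to add: (39 − 3) = 36 mg/L × 103,000 L = 3708 g cyanuric acid.
(a) At 98% purity: 3708 / 0.98 = 3784 g product.

(b) Chlorine deficit: 3.0 − 1.2 = 1.8 ppm = 1.8 mg/L as Cl₂.
(b) Cl₂ equivalent needed: 1.8 mg/L × 623,000 L = 1,121,000 mg = 1121 g.
(b) Product at 57.8% available chlorine: 1121 / 0.578 = 1940 g.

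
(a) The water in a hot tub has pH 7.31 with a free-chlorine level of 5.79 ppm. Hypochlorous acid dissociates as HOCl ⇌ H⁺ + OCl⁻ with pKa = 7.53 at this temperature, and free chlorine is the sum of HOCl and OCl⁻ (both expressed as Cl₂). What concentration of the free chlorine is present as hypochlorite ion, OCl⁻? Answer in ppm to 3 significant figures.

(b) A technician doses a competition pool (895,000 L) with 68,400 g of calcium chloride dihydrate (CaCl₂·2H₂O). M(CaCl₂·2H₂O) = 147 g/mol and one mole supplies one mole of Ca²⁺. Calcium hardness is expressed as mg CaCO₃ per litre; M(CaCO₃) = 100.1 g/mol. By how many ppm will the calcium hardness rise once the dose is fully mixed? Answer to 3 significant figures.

(a) 2.18 ppm; (b) 52.0 ppm

(a) [OCl⁻]/[HOCl] = 10^(pH − pKa) = 10^(7.31 − 7.53) = 10^-0.22 = 0.6026.
(a) Fraction as HOCl = 1 / (1 + 0.6026) = 0.624.
(a) OCl⁻ = (1 − 0.624) × 5.79 ppm = 2.177 ppm.

(b) Moles of Ca²⁺: 68,400 g ÷ 147 g/mol = 465.3 mol.
(b) As CaCO₃: 465.3 mol × 100.1 g/mol = 46,580 g.
(b) Rise: 46,580 g / 895,000 L × 1000 = 52.04 mg/L.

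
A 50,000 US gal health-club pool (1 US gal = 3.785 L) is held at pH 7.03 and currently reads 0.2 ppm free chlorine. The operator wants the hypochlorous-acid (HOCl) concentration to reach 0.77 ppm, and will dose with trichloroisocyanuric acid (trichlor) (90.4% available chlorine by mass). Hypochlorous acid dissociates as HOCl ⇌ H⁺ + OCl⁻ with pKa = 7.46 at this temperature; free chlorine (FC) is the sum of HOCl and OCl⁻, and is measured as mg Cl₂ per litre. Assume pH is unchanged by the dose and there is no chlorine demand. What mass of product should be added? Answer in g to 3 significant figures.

Volume: 50,000 US gal × 3.785 L/gal = 189,250 L.
[OCl⁻]/[HOCl] = 10^(pH − pKa) = 10^(7.03 − 7.46) = 0.3715; fraction as HOCl = 1/(1 + 0.3715) = 0.7291.
Free chlorine required for 0.77 ppm HOCl: 0.77 / 0.7291 = 1.056 ppm.
FC to add: 1.056 − 0.2 = 0.8561 mg/L as Cl₂.
Cl₂ equivalent: 0.8561 mg/L × 189,250 L = 162 g.
Product at 90.4% available Cl: 162 / 0.904 = 179.2 g.

179 g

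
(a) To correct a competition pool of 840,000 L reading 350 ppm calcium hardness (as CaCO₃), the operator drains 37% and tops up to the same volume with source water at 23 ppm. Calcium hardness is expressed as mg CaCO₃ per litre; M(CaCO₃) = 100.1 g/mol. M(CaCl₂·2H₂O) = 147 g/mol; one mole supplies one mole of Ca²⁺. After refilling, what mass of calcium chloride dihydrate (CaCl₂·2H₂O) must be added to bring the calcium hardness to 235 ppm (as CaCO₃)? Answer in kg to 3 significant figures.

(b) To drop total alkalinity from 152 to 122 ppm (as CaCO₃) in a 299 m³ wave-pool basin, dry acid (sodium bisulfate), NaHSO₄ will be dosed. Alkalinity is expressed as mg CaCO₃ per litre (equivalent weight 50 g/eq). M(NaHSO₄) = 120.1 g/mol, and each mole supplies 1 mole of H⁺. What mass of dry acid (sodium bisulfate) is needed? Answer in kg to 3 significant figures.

(a) 7.39 kg; (b) 21.5 kg

(a) After draining 37% and refilling: 350 × 0.63 + 23 × 0.37 = 229.01 ppm.
(a) Deficit to target: 235 − 229.01 = 5.99 mg/L.
(a) As CaCO₃: 5.99 mg/L × 840,000 L = 5032 g; ÷ 100.1 = 50.27 mol Ca²⁺.
(a) Mass: 50.27 × 147 = 7389 g.

(b) Volume: 299 m³ = 299,000 L.
(b) Alkalinity to neutralize: (152 − 122) = 30 mg/L as CaCO₃ × 299,000 L = 8970 g as CaCO₃.
(b) Equivalents of H⁺ required: 8970 ÷ 50 g/eq = 179.4 eq = 179.4 mol NaHSO₄.
(b) Mass of NaHSO₄: 179.4 × 120.1 = 21,550 g.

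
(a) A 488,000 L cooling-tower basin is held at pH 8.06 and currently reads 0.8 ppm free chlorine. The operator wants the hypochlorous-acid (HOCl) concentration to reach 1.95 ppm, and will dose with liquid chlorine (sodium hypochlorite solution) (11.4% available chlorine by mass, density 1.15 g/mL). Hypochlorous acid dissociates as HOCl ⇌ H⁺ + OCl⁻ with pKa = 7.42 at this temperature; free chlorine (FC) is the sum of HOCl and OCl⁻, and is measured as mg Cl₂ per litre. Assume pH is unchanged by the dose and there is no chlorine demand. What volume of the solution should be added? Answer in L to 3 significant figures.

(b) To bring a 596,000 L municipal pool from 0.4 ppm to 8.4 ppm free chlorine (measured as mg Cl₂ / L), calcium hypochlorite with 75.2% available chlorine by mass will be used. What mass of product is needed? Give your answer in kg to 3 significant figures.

(a) 36.0 L; (b) 6.34 kg

(a) [OCl⁻]/[HOCl] = 10^(pH − pKa) = 10^(8.06 − 7.42) = 4.365; fraction as HOCl = 1/(1 + 4.365) = 0.1864.
(a) Free chlorine required for 1.95 ppm HOCl: 1.95 / 0.1864 = 10.46 ppm.
(a) FC to add: 10.46 − 0.8 = 9.662 mg/L as Cl₂.
(a) Cl₂ equivalent: 9.662 mg/L × 488,000 L = 4715 g.
(a) Product at 11.4% available Cl: 4715 / 0.114 = 41,360 g.
(a) Volume: 41,360 g ÷ 1.15 g/mL = 35,970 mL.

(b) Chlorine deficit: 8.4 − 0.4 = 8 ppm = 8 mg/L as Cl₂.
(b) Cl₂ equivalent needed: 8 mg/L × 596,000 L = 4,768,000 mg = 4768 g.
(b) Product at 75.2% available chlorine: 4768 / 0.752 = 6340 g.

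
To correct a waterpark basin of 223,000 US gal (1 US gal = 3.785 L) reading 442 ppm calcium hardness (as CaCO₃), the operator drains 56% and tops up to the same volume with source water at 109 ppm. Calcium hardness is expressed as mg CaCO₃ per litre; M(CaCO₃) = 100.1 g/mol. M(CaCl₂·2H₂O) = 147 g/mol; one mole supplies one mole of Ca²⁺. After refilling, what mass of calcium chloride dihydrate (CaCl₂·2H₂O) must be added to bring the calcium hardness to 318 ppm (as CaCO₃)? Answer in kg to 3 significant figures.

77.4 kg

Volume: 223,000 US gal × 3.785 L/gal = 844,055 L.
After draining 56% and refilling: 442 × 0.44 + 109 × 0.56 = 255.52 ppm.
Deficit to target: 318 − 255.52 = 62.48 mg/L.
As CaCO₃: 62.48 mg/L × 844,055 L = 52,740 g; ÷ 100.1 = 526.8 mol Ca²⁺.
Mass: 526.8 × 147 = 77,450 g.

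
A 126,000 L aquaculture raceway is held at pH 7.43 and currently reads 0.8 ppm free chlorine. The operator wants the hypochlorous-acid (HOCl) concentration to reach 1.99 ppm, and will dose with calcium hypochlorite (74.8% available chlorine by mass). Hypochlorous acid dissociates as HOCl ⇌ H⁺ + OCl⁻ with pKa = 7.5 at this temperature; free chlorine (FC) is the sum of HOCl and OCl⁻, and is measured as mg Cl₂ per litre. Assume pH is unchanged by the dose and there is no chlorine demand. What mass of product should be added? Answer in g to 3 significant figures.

[OCl⁻]/[HOCl] = 10^(pH − pKa) = 10^(7.43 − 7.5) = 0.8511; fraction as HOCl = 1/(1 + 0.8511) = 0.5402.
Free chlorine required for 1.99 ppm HOCl: 1.99 / 0.5402 = 3.684 ppm.
FC to add: 3.684 − 0.8 = 2.884 mg/L as Cl₂.
Cl₂ equivalent: 2.884 mg/L × 126,000 L = 363.4 g.
Product at 74.8% available Cl: 363.4 / 0.748 = 485.8 g.

486 g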